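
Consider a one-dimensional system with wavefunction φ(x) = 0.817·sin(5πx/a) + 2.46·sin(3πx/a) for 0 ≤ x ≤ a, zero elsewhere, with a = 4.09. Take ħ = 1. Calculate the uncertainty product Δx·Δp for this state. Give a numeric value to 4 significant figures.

Δx = √(⟨x²⟩−⟨x⟩²), Δp = √(⟨p²⟩−⟨p⟩²).
On 0 ≤ x ≤ a (j ≠ l): ∫sin²(jπx/a) dx = a/2, ∫sin(jπx/a)·sin(lπx/a) dx = 0; diagonal moments ∫x·sin²(jπx/a) dx = a²/4, ∫x²·sin²(jπx/a) dx = a³·(1/6 − 1/(4j²π²)); cross terms ∫x·sin(jπx/a)·sin(lπx/a) dx = 0 for j + l even and −4jla²/(π²(j² − l²)²) for j + l odd, ∫x²·sin(jπx/a)·sin(lπx/a) dx = (−1)^(j+l)·4jla³/(π²(j² − l²)²); higher powers the same way via product-to-sum and parts. d²/dx² sin(jπx/a) = −(jπ/a)²·sin(jπx/a); on 0 ≤ x ≤ a, ∫sin²(jπx/a) dx = a/2 and ∫sin(jπx/a)·sin(lπx/a) dx = 0 for j ≠ l, so only diagonal terms survive in ∫|φ|² and ∫φ·φ″; ∫φ·φ′ dx = [φ²/2] between the walls = 0.
Normalization: ∫|φ|² dx = 13.741.
⟨x⟩ = 2.0450, ⟨x²⟩ = 5.9632 ⇒ Δx = 1.3346.
⟨p⟩ = 0.0000, ⟨p²⟩ = 6.2478 ⇒ Δp = 2.4996.
Δx·Δp = 3.3359.

3.336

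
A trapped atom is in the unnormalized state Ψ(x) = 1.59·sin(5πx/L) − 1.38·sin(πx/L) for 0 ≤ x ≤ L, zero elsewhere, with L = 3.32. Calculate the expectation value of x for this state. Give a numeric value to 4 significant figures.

1.660

⟨x⟩ = ∫ x·|Ψ|² dx / ∫|Ψ|² dx (integrals over the domain).
On 0 ≤ x ≤ L (j ≠ l): ∫sin²(jπx/L) dx = L/2, ∫sin(jπx/L)·sin(lπx/L) dx = 0; diagonal moments ∫x·sin²(jπx/L) dx = L²/4, ∫x²·sin²(jπx/L) dx = L³·(1/6 − 1/(4j²π²)); cross terms ∫x·sin(jπx/L)·sin(lπx/L) dx = 0 for j + l even and −4jlL²/(π²(j² − l²)²) for j + l odd, ∫x²·sin(jπx/L)·sin(lπx/L) dx = (−1)^(j+l)·4jlL³/(π²(j² − l²)²); higher powers the same way via product-to-sum and parts.
State is unnormalized: ∫|Ψ|² dx = 7.3580, and ∫Ψ*·x·Ψ dx = 12.214, so ⟨x⟩ = 12.214 / 7.3580.
⟨x⟩ = 1.6600.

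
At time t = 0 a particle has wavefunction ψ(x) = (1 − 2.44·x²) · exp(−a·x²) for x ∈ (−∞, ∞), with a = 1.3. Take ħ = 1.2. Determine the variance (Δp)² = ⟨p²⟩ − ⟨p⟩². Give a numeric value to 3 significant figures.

Compute ⟨p⟩ and ⟨p²⟩ separately; (Δp)² = ⟨p²⟩ − ⟨p⟩².
Expand each integrand as polynomial × e^(−2ax²) and use ∫x^(2j)·e^(−2ax²) dx = (2j−1)!!/(4a)^j · √(π/(2a)), odd powers → 0; here √(π/(2a)) = 1.0992. Differentiate with the product rule, d/dx e^(−ax²) = −2ax·e^(−ax²).
Normalization: ∫|ψ|² dx = 0.79372.
⟨p⟩ = 0.0000 and ⟨p²⟩ = 9.0213.
(Δp)² = 9.0213 − (0.0000)² = 9.0213.

9.02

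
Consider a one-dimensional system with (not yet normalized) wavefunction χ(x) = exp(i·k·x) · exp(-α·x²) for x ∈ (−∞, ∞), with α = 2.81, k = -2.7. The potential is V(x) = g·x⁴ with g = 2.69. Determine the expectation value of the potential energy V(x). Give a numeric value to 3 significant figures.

⟨V⟩ = ∫ V(x)·|χ|² dx / ∫|χ|² dx.
Gaussian moments: ∫x^(2j)·e^(−2αx²) dx = (2j−1)!!/(4α)^j · √(π/(2α)), odd powers integrate to 0; here √(π/(2α)) = 0.74766.
State is unnormalized: ∫|χ|² dx = 0.74766, and ∫χ*·V(x)·χ dx = 0.047758, so ⟨V⟩ = 0.047758 / 0.74766.
⟨V⟩ = 0.063876.

0.0639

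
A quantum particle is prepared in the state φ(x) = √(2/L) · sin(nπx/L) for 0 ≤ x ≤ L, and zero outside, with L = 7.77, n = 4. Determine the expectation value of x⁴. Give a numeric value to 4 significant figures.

706.1

⟨x⁴⟩ = ∫ x⁴·|φ|² dx (integrals over the domain).
With sin²θ = (1 − cos2θ)/2 on 0 ≤ x ≤ L: ∫sin²(nπx/L) dx = L/2, ∫x·sin²(nπx/L) dx = L²/4, ∫x²·sin²(nπx/L) dx = L³·(1/6 − 1/(4n²π²)); higher powers xᵏ the same way, integrating xᵏ·cos(2nπx/L) by parts.
⟨x⁴⟩ = 706.12.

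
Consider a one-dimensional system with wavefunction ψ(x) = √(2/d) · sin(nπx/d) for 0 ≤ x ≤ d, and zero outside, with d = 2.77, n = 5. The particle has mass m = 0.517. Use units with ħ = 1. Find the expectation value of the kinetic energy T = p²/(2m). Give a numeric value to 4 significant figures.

31.10

T = −(ħ²/2m) d²/dx², so ⟨T⟩ = −(ħ²/2m) ∫ ψ*·ψ'' dx; with m = 0.517.
d/dx sin(nπx/d) = (nπ/d)·cos(nπx/d) and d²/dx² sin(nπx/d) = −(nπ/d)²·sin(nπx/d); on 0 ≤ x ≤ d, ∫sin²(nπx/d) dx = d/2 and ∫sin(nπx/d)·cos(nπx/d) dx = 0.
⟨T⟩ = 31.100.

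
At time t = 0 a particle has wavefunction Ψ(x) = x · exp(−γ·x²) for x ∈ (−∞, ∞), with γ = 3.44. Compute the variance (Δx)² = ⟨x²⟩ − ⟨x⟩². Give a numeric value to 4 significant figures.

Compute ⟨x⟩ and ⟨x²⟩ separately, then (Δx)² = ⟨x²⟩ − ⟨x⟩².
Expand each integrand as polynomial × e^(−2γx²) and use ∫x^(2j)·e^(−2γx²) dx = (2j−1)!!/(4γ)^j · √(π/(2γ)), odd powers → 0; here √(π/(2γ)) = 0.67574.
Normalization: ∫|Ψ|² dx = 0.049109.
⟨x⟩ = 0.0000 and ⟨x²⟩ = 0.21802.
(Δx)² = 0.21802 − (0.0000)² = 0.21802.

0.2180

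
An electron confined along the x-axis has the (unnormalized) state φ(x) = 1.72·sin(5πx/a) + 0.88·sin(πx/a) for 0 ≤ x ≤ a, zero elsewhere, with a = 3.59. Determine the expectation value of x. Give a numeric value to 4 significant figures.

1.795

⟨x⟩ = ∫ x·|φ|² dx / ∫|φ|² dx (integrals over the domain).
On 0 ≤ x ≤ a (j ≠ l): ∫sin²(jπx/a) dx = a/2, ∫sin(jπx/a)·sin(lπx/a) dx = 0; diagonal moments ∫x·sin²(jπx/a) dx = a²/4, ∫x²·sin²(jπx/a) dx = a³·(1/6 − 1/(4j²π²)); cross terms ∫x·sin(jπx/a)·sin(lπx/a) dx = 0 for j + l even and −4jla²/(π²(j² − l²)²) for j + l odd, ∫x²·sin(jπx/a)·sin(lπx/a) dx = (−1)^(j+l)·4jla³/(π²(j² − l²)²); higher powers the same way via product-to-sum and parts.
State is unnormalized: ∫|φ|² dx = 6.7004, and ∫φ*·x·φ dx = 12.027, so ⟨x⟩ = 12.027 / 6.7004.
⟨x⟩ = 1.7950.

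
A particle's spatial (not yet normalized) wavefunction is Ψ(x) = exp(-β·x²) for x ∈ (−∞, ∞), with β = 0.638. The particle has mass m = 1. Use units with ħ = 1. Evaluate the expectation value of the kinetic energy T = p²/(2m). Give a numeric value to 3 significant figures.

0.319

T = −(ħ²/2m) d²/dx², so ⟨T⟩ = −(ħ²/2m) ∫ Ψ*·Ψ'' dx / ∫|Ψ|² dx; with m = 1.
Gaussian moments: ∫x^(2j)·e^(−2βx²) dx = (2j−1)!!/(4β)^j · √(π/(2β)), odd powers integrate to 0; here √(π/(2β)) = 1.5691. Derivatives: d/dx e^(−βx²) = −2βx·e^(−βx²), d²/dx² e^(−βx²) = (4β²x² − 2β)·e^(−βx²).
State is unnormalized: ∫|Ψ|² dx = 1.5691, and ∫Ψ*·(−ħ²/2m · Ψ'') dx = 0.50054, so ⟨T⟩ = 0.50054 / 1.5691.
⟨T⟩ = 0.31900.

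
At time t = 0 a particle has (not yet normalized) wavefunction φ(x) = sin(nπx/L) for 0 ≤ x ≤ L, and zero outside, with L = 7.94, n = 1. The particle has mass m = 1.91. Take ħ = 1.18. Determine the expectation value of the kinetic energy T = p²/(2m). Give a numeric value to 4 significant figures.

T = −(ħ²/2m) d²/dx², so ⟨T⟩ = −(ħ²/2m) ∫ φ*·φ'' dx / ∫|φ|² dx; with m = 1.91.
d/dx sin(nπx/L) = (nπ/L)·cos(nπx/L) and d²/dx² sin(nπx/L) = −(nπ/L)²·sin(nπx/L); on 0 ≤ x ≤ L, ∫sin²(nπx/L) dx = L/2 and ∫sin(nπx/L)·cos(nπx/L) dx = 0.
State is unnormalized: ∫|φ|² dx = 3.9700, and ∫φ*·(−ħ²/2m · φ'') dx = 0.22654, so ⟨T⟩ = 0.22654 / 3.9700.
⟨T⟩ = 0.057064.

0.05706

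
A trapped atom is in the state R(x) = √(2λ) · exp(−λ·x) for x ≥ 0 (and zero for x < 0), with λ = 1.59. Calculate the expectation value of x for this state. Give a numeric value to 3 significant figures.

⟨x⟩ = ∫ x·|R|² dx (integrals over the domain).
Every integrand reduces to terms xʲ·e^(−2λx) on [0, ∞); use ∫₀^∞ xʲ·e^(−2λx) dx = j!/(2λ)^(j+1).
⟨x⟩ = 0.31447.

0.314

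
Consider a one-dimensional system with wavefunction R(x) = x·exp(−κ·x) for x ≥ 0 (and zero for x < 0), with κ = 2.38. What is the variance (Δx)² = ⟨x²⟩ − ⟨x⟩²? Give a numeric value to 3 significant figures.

0.132

Compute ⟨x⟩ and ⟨x²⟩ separately, then (Δx)² = ⟨x²⟩ − ⟨x⟩².
Every integrand reduces to terms xʲ·e^(−2κx) on [0, ∞); use ∫₀^∞ xʲ·e^(−2κx) dx = j!/(2κ)^(j+1).
Normalization: ∫|R|² dx = 0.018544.
⟨x⟩ = 0.63025 and ⟨x²⟩ = 0.52962.
(Δx)² = 0.52962 − (0.63025)² = 0.13241.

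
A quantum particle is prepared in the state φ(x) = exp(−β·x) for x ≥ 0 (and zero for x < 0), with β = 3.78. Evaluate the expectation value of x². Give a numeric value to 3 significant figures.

0.0350

⟨x²⟩ = ∫ x²·|φ|² dx / ∫|φ|² dx (integrals over the domain).
Every integrand reduces to terms xʲ·e^(−2βx) on [0, ∞); use ∫₀^∞ xʲ·e^(−2βx) dx = j!/(2β)^(j+1).
State is unnormalized: ∫|φ|² dx = 0.13228, and ∫φ*·x²·φ dx = 0.0046288, so ⟨x²⟩ = 0.0046288 / 0.13228.
⟨x²⟩ = 0.034993.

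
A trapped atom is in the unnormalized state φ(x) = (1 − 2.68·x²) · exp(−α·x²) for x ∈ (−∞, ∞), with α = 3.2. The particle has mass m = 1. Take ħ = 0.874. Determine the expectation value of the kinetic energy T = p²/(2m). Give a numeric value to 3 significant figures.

2.96

T = −(ħ²/2m) d²/dx², so ⟨T⟩ = −(ħ²/2m) ∫ φ*·φ'' dx / ∫|φ|² dx; with m = 1.
Expand each integrand as polynomial × e^(−2αx²) and use ∫x^(2j)·e^(−2αx²) dx = (2j−1)!!/(4α)^j · √(π/(2α)), odd powers → 0; here √(π/(2α)) = 0.70062. Differentiate with the product rule, d/dx e^(−αx²) = −2αx·e^(−αx²).
State is unnormalized: ∫|φ|² dx = 0.49938, and ∫φ*·(−ħ²/2m · φ'') dx = 1.4777, so ⟨T⟩ = 1.4777 / 0.49938.
⟨T⟩ = 2.9590.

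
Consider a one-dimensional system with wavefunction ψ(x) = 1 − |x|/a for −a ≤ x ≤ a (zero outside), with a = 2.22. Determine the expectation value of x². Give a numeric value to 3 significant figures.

⟨x²⟩ = ∫ x²·|ψ|² dx / ∫|ψ|² dx (integrals over the domain).
ψ is even, so ∫ over [−a, a] = 2∫₀ᵃ with ψ = 1 − x/a there: ∫₀ᵃ (1 − x/a)² dx = a/3, ∫₀ᵃ x²(1 − x/a)² dx = a³/30, ∫₀ᵃ x⁴(1 − x/a)² dx = a⁵/105.
State is unnormalized: ∫|ψ|² dx = 1.4800, and ∫ψ*·x²·ψ dx = 0.72940, so ⟨x²⟩ = 0.72940 / 1.4800.
⟨x²⟩ = 0.49284.

0.493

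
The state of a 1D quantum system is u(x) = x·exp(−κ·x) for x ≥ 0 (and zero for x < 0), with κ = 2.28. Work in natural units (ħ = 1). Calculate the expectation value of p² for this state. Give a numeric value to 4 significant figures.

5.198

p² u = −ħ² d²u/dx²; ⟨p²⟩ = −ħ² ∫ u*·u'' dx / ∫|u|² dx.
Differentiate x·exp(−κ·x) with the product rule; every integrand then reduces to terms xʲ·e^(−2κx) on [0, ∞), with ∫₀^∞ xʲ·e^(−2κx) dx = j!/(2κ)^(j+1).
State is unnormalized: ∫|u|² dx = 0.021093, and ∫u*·(−ħ² u'') dx = 0.10965, so ⟨p²⟩ = 0.10965 / 0.021093.
⟨p²⟩ = 5.1984.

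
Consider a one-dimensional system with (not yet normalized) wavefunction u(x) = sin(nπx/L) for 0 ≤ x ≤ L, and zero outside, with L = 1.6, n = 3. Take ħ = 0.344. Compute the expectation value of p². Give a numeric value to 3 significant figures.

p² u = −ħ² d²u/dx²; ⟨p²⟩ = −ħ² ∫ u*·u'' dx / ∫|u|² dx.
d/dx sin(nπx/L) = (nπ/L)·cos(nπx/L) and d²/dx² sin(nπx/L) = −(nπ/L)²·sin(nπx/L); on 0 ≤ x ≤ L, ∫sin²(nπx/L) dx = L/2 and ∫sin(nπx/L)·cos(nπx/L) dx = 0.
State is unnormalized: ∫|u|² dx = 0.80000, and ∫u*·(−ħ² u'') dx = 3.2848, so ⟨p²⟩ = 3.2848 / 0.80000.
⟨p²⟩ = 4.1060.

4.11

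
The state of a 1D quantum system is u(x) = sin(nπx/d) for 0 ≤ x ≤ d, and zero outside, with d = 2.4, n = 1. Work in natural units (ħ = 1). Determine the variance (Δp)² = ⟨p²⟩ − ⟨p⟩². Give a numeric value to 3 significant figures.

Compute ⟨p⟩ and ⟨p²⟩ separately; (Δp)² = ⟨p²⟩ − ⟨p⟩².
d/dx sin(nπx/d) = (nπ/d)·cos(nπx/d) and d²/dx² sin(nπx/d) = −(nπ/d)²·sin(nπx/d); on 0 ≤ x ≤ d, ∫sin²(nπx/d) dx = d/2 and ∫sin(nπx/d)·cos(nπx/d) dx = 0.
Normalization: ∫|u|² dx = 1.2000.
⟨p⟩ = 0.0000 and ⟨p²⟩ = 1.7135.
(Δp)² = 1.7135 − (0.0000)² = 1.7135.

1.71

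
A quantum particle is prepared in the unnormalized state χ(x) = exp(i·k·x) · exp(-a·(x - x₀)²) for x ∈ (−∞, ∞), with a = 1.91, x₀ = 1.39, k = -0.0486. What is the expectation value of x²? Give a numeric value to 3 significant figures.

⟨x²⟩ = ∫ x²·|χ|² dx / ∫|χ|² dx (integrals over the domain).
Gaussian moments (u = x − x₀): ∫u^(2j)·e^(−2au²) du = (2j−1)!!/(4a)^j · √(π/(2a)), odd powers integrate to 0; here √(π/(2a)) = 0.90687.
State is unnormalized: ∫|χ|² dx = 0.90687, and ∫χ*·x²·χ dx = 1.8709, so ⟨x²⟩ = 1.8709 / 0.90687.
⟨x²⟩ = 2.0630.

2.06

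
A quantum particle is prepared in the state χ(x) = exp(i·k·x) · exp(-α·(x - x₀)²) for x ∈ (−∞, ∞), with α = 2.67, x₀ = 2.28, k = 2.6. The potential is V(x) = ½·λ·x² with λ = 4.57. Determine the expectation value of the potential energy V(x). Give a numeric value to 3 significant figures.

12.1

⟨V⟩ = ∫ V(x)·|χ|² dx / ∫|χ|² dx.
Gaussian moments (u = x − x₀): ∫u^(2j)·e^(−2αu²) du = (2j−1)!!/(4α)^j · √(π/(2α)), odd powers integrate to 0; here √(π/(2α)) = 0.76702.
State is unnormalized: ∫|χ|² dx = 0.76702, and ∫χ*·V(x)·χ dx = 9.2750, so ⟨V⟩ = 9.2750 / 0.76702.
⟨V⟩ = 12.092.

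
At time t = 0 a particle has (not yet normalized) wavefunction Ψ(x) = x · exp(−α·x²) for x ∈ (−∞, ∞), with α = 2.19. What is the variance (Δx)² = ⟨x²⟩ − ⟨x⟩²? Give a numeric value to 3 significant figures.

0.342

Compute ⟨x⟩ and ⟨x²⟩ separately, then (Δx)² = ⟨x²⟩ − ⟨x⟩².
Expand each integrand as polynomial × e^(−2αx²) and use ∫x^(2j)·e^(−2αx²) dx = (2j−1)!!/(4α)^j · √(π/(2α)), odd powers → 0; here √(π/(2α)) = 0.84691.
Normalization: ∫|Ψ|² dx = 0.096679.
⟨x⟩ = 0.0000 and ⟨x²⟩ = 0.34247.
(Δx)² = 0.34247 − (0.0000)² = 0.34247.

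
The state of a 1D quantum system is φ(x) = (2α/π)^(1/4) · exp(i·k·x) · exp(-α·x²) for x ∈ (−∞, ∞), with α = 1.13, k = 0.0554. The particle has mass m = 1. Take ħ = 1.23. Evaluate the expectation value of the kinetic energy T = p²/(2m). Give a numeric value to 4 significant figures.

T = −(ħ²/2m) d²/dx², so ⟨T⟩ = −(ħ²/2m) ∫ φ*·φ'' dx; with m = 1.
Gaussian moments: ∫x^(2j)·e^(−2αx²) dx = (2j−1)!!/(4α)^j · √(π/(2α)), odd powers integrate to 0; here √(π/(2α)) = 1.1790. Derivatives: φ′ = (ik − 2αx)·φ, φ″ = ((ik − 2αx)² − 2α)·φ; the odd-in-x pieces drop out.
⟨T⟩ = 0.85711.

0.8571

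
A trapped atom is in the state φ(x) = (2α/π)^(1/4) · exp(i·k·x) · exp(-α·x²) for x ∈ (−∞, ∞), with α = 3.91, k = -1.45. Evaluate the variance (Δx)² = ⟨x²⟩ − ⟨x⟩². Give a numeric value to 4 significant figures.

Compute ⟨x⟩ and ⟨x²⟩ separately, then (Δx)² = ⟨x²⟩ − ⟨x⟩².
Gaussian moments: ∫x^(2j)·e^(−2αx²) dx = (2j−1)!!/(4α)^j · √(π/(2α)), odd powers integrate to 0; here √(π/(2α)) = 0.63383.
⟨x⟩ = 0.0000 and ⟨x²⟩ = 0.063939.
(Δx)² = 0.063939 − (0.0000)² = 0.063939.

0.06394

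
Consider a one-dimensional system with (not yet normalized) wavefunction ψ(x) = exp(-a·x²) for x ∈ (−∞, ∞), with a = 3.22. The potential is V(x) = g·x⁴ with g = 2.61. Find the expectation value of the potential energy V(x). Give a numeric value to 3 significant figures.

0.0472

⟨V⟩ = ∫ V(x)·|ψ|² dx / ∫|ψ|² dx.
Gaussian moments: ∫x^(2j)·e^(−2ax²) dx = (2j−1)!!/(4a)^j · √(π/(2a)), odd powers integrate to 0; here √(π/(2a)) = 0.69844.
State is unnormalized: ∫|ψ|² dx = 0.69844, and ∫ψ*·V(x)·ψ dx = 0.032966, so ⟨V⟩ = 0.032966 / 0.69844.
⟨V⟩ = 0.047199.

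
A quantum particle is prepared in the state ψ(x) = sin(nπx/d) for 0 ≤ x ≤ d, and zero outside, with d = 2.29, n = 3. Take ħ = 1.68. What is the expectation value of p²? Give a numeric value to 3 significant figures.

47.8

p² ψ = −ħ² d²ψ/dx²; ⟨p²⟩ = −ħ² ∫ ψ*·ψ'' dx / ∫|ψ|² dx.
d/dx sin(nπx/d) = (nπ/d)·cos(nπx/d) and d²/dx² sin(nπx/d) = −(nπ/d)²·sin(nπx/d); on 0 ≤ x ≤ d, ∫sin²(nπx/d) dx = d/2 and ∫sin(nπx/d)·cos(nπx/d) dx = 0.
State is unnormalized: ∫|ψ|² dx = 1.1450, and ∫ψ*·(−ħ² ψ'') dx = 54.739, so ⟨p²⟩ = 54.739 / 1.1450.
⟨p²⟩ = 47.807.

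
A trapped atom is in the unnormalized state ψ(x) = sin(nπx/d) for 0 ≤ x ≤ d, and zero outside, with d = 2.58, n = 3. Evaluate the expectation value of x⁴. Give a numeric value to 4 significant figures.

8.371

⟨x⁴⟩ = ∫ x⁴·|ψ|² dx / ∫|ψ|² dx (integrals over the domain).
With sin²θ = (1 − cos2θ)/2 on 0 ≤ x ≤ d: ∫sin²(nπx/d) dx = d/2, ∫x·sin²(nπx/d) dx = d²/4, ∫x²·sin²(nπx/d) dx = d³·(1/6 − 1/(4n²π²)); higher powers xᵏ the same way, integrating xᵏ·cos(2nπx/d) by parts.
State is unnormalized: ∫|ψ|² dx = 1.2900, and ∫ψ*·x⁴·ψ dx = 10.799, so ⟨x⁴⟩ = 10.799 / 1.2900.
⟨x⁴⟩ = 8.3711.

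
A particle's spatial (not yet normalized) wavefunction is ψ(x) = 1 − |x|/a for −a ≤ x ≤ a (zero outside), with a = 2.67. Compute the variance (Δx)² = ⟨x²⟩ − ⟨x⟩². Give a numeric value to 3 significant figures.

Compute ⟨x⟩ and ⟨x²⟩ separately, then (Δx)² = ⟨x²⟩ − ⟨x⟩².
ψ is even, so ∫ over [−a, a] = 2∫₀ᵃ with ψ = 1 − x/a there: ∫₀ᵃ (1 − x/a)² dx = a/3, ∫₀ᵃ x²(1 − x/a)² dx = a³/30, ∫₀ᵃ x⁴(1 − x/a)² dx = a⁵/105.
Normalization: ∫|ψ|² dx = 1.7800.
⟨x⟩ = 0.0000 and ⟨x²⟩ = 0.71289.
(Δx)² = 0.71289 − (0.0000)² = 0.71289.

0.713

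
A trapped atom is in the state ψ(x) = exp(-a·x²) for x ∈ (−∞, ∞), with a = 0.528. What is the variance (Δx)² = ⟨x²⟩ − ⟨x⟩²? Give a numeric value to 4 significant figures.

Compute ⟨x⟩ and ⟨x²⟩ separately, then (Δx)² = ⟨x²⟩ − ⟨x⟩².
Gaussian moments: ∫x^(2j)·e^(−2ax²) dx = (2j−1)!!/(4a)^j · √(π/(2a)), odd powers integrate to 0; here √(π/(2a)) = 1.7248.
Normalization: ∫|ψ|² dx = 1.7248.
⟨x⟩ = 0.0000 and ⟨x²⟩ = 0.47348.
(Δx)² = 0.47348 − (0.0000)² = 0.47348.

0.4735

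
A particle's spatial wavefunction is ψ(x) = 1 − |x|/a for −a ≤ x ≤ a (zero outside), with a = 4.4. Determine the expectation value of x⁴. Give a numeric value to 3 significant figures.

⟨x⁴⟩ = ∫ x⁴·|ψ|² dx / ∫|ψ|² dx (integrals over the domain).
ψ is even, so ∫ over [−a, a] = 2∫₀ᵃ with ψ = 1 − x/a there: ∫₀ᵃ (1 − x/a)² dx = a/3, ∫₀ᵃ x²(1 − x/a)² dx = a³/30, ∫₀ᵃ x⁴(1 − x/a)² dx = a⁵/105.
State is unnormalized: ∫|ψ|² dx = 2.9333, and ∫ψ*·x⁴·ψ dx = 31.413, so ⟨x⁴⟩ = 31.413 / 2.9333.
⟨x⁴⟩ = 10.709.

10.7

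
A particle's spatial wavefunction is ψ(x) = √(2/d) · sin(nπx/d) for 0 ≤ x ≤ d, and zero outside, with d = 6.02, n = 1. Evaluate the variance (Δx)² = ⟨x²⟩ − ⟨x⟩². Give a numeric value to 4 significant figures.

Compute ⟨x⟩ and ⟨x²⟩ separately, then (Δx)² = ⟨x²⟩ − ⟨x⟩².
With sin²θ = (1 − cos2θ)/2 on 0 ≤ x ≤ d: ∫sin²(nπx/d) dx = d/2, ∫x·sin²(nπx/d) dx = d²/4, ∫x²·sin²(nπx/d) dx = d³·(1/6 − 1/(4n²π²)); higher powers xᵏ the same way, integrating xᵏ·cos(2nπx/d) by parts.
⟨x⟩ = 3.0100 and ⟨x²⟩ = 10.244.
(Δx)² = 10.244 − (3.0100)² = 1.1841.

1.184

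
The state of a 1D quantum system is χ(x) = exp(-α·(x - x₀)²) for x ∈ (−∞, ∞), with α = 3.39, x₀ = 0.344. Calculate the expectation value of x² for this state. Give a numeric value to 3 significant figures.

0.192

⟨x²⟩ = ∫ x²·|χ|² dx / ∫|χ|² dx (integrals over the domain).
Gaussian moments (u = x − x₀): ∫u^(2j)·e^(−2αu²) du = (2j−1)!!/(4α)^j · √(π/(2α)), odd powers integrate to 0; here √(π/(2α)) = 0.68071.
State is unnormalized: ∫|χ|² dx = 0.68071, and ∫χ*·x²·χ dx = 0.13075, so ⟨x²⟩ = 0.13075 / 0.68071.
⟨x²⟩ = 0.19208.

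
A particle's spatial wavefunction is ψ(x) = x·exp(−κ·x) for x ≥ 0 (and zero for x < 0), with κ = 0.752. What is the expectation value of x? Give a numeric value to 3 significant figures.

1.99

⟨x⟩ = ∫ x·|ψ|² dx / ∫|ψ|² dx (integrals over the domain).
Every integrand reduces to terms xʲ·e^(−2κx) on [0, ∞); use ∫₀^∞ xʲ·e^(−2κx) dx = j!/(2κ)^(j+1).
State is unnormalized: ∫|ψ|² dx = 0.58788, and ∫ψ*·x·ψ dx = 1.1726, so ⟨x⟩ = 1.1726 / 0.58788.
⟨x⟩ = 1.9947.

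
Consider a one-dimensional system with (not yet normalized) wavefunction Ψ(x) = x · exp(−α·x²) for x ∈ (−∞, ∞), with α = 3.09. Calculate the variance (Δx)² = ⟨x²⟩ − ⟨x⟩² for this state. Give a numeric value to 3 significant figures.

0.243

Compute ⟨x⟩ and ⟨x²⟩ separately, then (Δx)² = ⟨x²⟩ − ⟨x⟩².
Expand each integrand as polynomial × e^(−2αx²) and use ∫x^(2j)·e^(−2αx²) dx = (2j−1)!!/(4α)^j · √(π/(2α)), odd powers → 0; here √(π/(2α)) = 0.71299.
Normalization: ∫|Ψ|² dx = 0.057685.
⟨x⟩ = 0.0000 and ⟨x²⟩ = 0.24272.
(Δx)² = 0.24272 − (0.0000)² = 0.24272.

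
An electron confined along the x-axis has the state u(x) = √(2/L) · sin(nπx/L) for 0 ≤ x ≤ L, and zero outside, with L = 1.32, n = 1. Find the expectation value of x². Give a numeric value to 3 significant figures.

⟨x²⟩ = ∫ x²·|u|² dx (integrals over the domain).
With sin²θ = (1 − cos2θ)/2 on 0 ≤ x ≤ L: ∫sin²(nπx/L) dx = L/2, ∫x·sin²(nπx/L) dx = L²/4, ∫x²·sin²(nπx/L) dx = L³·(1/6 − 1/(4n²π²)); higher powers xᵏ the same way, integrating xᵏ·cos(2nπx/L) by parts.
⟨x²⟩ = 0.49253.

0.493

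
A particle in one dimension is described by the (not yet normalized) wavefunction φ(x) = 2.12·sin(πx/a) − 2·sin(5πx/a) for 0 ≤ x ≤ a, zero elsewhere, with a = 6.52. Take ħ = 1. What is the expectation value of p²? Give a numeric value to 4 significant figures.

2.856

p² φ = −ħ² d²φ/dx²; ⟨p²⟩ = −ħ² ∫ φ*·φ'' dx / ∫|φ|² dx.
d²/dx² sin(jπx/a) = −(jπ/a)²·sin(jπx/a); on 0 ≤ x ≤ a, ∫sin²(jπx/a) dx = a/2 and ∫sin(jπx/a)·sin(lπx/a) dx = 0 for j ≠ l, so only diagonal terms survive in ∫|φ|² and ∫φ·φ″; ∫φ·φ′ dx = [φ²/2] between the walls = 0.
State is unnormalized: ∫|φ|² dx = 27.692, and ∫φ*·(−ħ² φ'') dx = 79.089, so ⟨p²⟩ = 79.089 / 27.692.
⟨p²⟩ = 2.8560.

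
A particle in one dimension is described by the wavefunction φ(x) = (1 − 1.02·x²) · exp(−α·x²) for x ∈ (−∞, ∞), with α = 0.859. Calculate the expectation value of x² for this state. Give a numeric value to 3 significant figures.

0.235

⟨x²⟩ = ∫ x²·|φ|² dx / ∫|φ|² dx (integrals over the domain).
Expand each integrand as polynomial × e^(−2αx²) and use ∫x^(2j)·e^(−2αx²) dx = (2j−1)!!/(4α)^j · √(π/(2α)), odd powers → 0; here √(π/(2α)) = 1.3523.
State is unnormalized: ∫|φ|² dx = 0.90691, and ∫φ*·x²·φ dx = 0.21280, so ⟨x²⟩ = 0.21280 / 0.90691.
⟨x²⟩ = 0.23465.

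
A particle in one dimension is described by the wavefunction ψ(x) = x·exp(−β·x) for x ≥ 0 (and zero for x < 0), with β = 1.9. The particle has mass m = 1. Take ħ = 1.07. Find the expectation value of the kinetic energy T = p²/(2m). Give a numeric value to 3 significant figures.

T = −(ħ²/2m) d²/dx², so ⟨T⟩ = −(ħ²/2m) ∫ ψ*·ψ'' dx / ∫|ψ|² dx; with m = 1.
Differentiate x·exp(−β·x) with the product rule; every integrand then reduces to terms xʲ·e^(−2βx) on [0, ∞), with ∫₀^∞ xʲ·e^(−2βx) dx = j!/(2β)^(j+1).
State is unnormalized: ∫|ψ|² dx = 0.036448, and ∫ψ*·(−ħ²/2m · ψ'') dx = 0.075322, so ⟨T⟩ = 0.075322 / 0.036448.
⟨T⟩ = 2.0665.

2.07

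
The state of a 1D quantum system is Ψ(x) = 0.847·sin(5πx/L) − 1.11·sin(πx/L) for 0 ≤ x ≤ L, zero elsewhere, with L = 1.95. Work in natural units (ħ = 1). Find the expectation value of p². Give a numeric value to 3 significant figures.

25.5

p² Ψ = −ħ² d²Ψ/dx²; ⟨p²⟩ = −ħ² ∫ Ψ*·Ψ'' dx / ∫|Ψ|² dx.
d²/dx² sin(jπx/L) = −(jπ/L)²·sin(jπx/L); on 0 ≤ x ≤ L, ∫sin²(jπx/L) dx = L/2 and ∫sin(jπx/L)·sin(lπx/L) dx = 0 for j ≠ l, so only diagonal terms survive in ∫|Ψ|² and ∫Ψ·Ψ″; ∫Ψ·Ψ′ dx = [Ψ²/2] between the walls = 0.
State is unnormalized: ∫|Ψ|² dx = 1.9008, and ∫Ψ*·(−ħ² Ψ'') dx = 48.506, so ⟨p²⟩ = 48.506 / 1.9008.
⟨p²⟩ = 25.519.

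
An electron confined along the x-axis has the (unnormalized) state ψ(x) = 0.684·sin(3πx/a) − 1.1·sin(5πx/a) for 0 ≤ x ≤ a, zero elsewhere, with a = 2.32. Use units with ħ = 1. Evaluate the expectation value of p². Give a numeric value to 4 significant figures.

37.66

p² ψ = −ħ² d²ψ/dx²; ⟨p²⟩ = −ħ² ∫ ψ*·ψ'' dx / ∫|ψ|² dx.
d²/dx² sin(jπx/a) = −(jπ/a)²·sin(jπx/a); on 0 ≤ x ≤ a, ∫sin²(jπx/a) dx = a/2 and ∫sin(jπx/a)·sin(lπx/a) dx = 0 for j ≠ l, so only diagonal terms survive in ∫|ψ|² and ∫ψ·ψ″; ∫ψ·ψ′ dx = [ψ²/2] between the walls = 0.
State is unnormalized: ∫|ψ|² dx = 1.9463, and ∫ψ*·(−ħ² ψ'') dx = 73.300, so ⟨p²⟩ = 73.300 / 1.9463.
⟨p²⟩ = 37.661.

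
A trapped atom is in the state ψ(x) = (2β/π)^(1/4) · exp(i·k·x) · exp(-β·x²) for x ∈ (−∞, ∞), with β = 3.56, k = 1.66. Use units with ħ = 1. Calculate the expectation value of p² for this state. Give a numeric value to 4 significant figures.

6.316

p² ψ = −ħ² d²ψ/dx²; ⟨p²⟩ = −ħ² ∫ ψ*·ψ'' dx.
Gaussian moments: ∫x^(2j)·e^(−2βx²) dx = (2j−1)!!/(4β)^j · √(π/(2β)), odd powers integrate to 0; here √(π/(2β)) = 0.66426. Derivatives: ψ′ = (ik − 2βx)·ψ, ψ″ = ((ik − 2βx)² − 2β)·ψ; the odd-in-x pieces drop out.
⟨p²⟩ = 6.3156.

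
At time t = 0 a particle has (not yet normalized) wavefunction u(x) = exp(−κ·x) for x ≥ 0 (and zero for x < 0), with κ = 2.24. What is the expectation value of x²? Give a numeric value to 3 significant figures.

0.0996

⟨x²⟩ = ∫ x²·|u|² dx / ∫|u|² dx (integrals over the domain).
Every integrand reduces to terms xʲ·e^(−2κx) on [0, ∞); use ∫₀^∞ xʲ·e^(−2κx) dx = j!/(2κ)^(j+1).
State is unnormalized: ∫|u|² dx = 0.22321, and ∫u*·x²·u dx = 0.022243, so ⟨x²⟩ = 0.022243 / 0.22321.
⟨x²⟩ = 0.099649.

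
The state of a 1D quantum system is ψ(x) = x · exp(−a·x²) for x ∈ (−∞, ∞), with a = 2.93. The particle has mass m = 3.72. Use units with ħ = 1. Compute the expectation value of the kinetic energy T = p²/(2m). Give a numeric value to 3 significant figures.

T = −(ħ²/2m) d²/dx², so ⟨T⟩ = −(ħ²/2m) ∫ ψ*·ψ'' dx / ∫|ψ|² dx; with m = 3.72.
Expand each integrand as polynomial × e^(−2ax²) and use ∫x^(2j)·e^(−2ax²) dx = (2j−1)!!/(4a)^j · √(π/(2a)), odd powers → 0; here √(π/(2a)) = 0.73219. Differentiate with the product rule, d/dx e^(−ax²) = −2ax·e^(−ax²).
State is unnormalized: ∫|ψ|² dx = 0.062474, and ∫ψ*·(−ħ²/2m · ψ'') dx = 0.073810, so ⟨T⟩ = 0.073810 / 0.062474.
⟨T⟩ = 1.1815.

1.18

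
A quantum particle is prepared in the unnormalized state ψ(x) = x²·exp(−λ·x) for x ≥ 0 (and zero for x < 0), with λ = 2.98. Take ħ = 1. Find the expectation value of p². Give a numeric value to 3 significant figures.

2.96

p² ψ = −ħ² d²ψ/dx²; ⟨p²⟩ = −ħ² ∫ ψ*·ψ'' dx / ∫|ψ|² dx.
Differentiate x²·exp(−λ·x) with the product rule; every integrand then reduces to terms xʲ·e^(−2λx) on [0, ∞), with ∫₀^∞ xʲ·e^(−2λx) dx = j!/(2λ)^(j+1).
State is unnormalized: ∫|ψ|² dx = 0.0031914, and ∫ψ*·(−ħ² ψ'') dx = 0.0094469, so ⟨p²⟩ = 0.0094469 / 0.0031914.
⟨p²⟩ = 2.9601.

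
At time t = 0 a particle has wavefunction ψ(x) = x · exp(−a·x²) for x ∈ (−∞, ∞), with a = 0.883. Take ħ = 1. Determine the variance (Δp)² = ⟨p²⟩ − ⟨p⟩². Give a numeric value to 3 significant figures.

2.65

Compute ⟨p⟩ and ⟨p²⟩ separately; (Δp)² = ⟨p²⟩ − ⟨p⟩².
Expand each integrand as polynomial × e^(−2ax²) and use ∫x^(2j)·e^(−2ax²) dx = (2j−1)!!/(4a)^j · √(π/(2a)), odd powers → 0; here √(π/(2a)) = 1.3338. Differentiate with the product rule, d/dx e^(−ax²) = −2ax·e^(−ax²).
Normalization: ∫|ψ|² dx = 0.37762.
⟨p⟩ = 0.0000 and ⟨p²⟩ = 2.6490.
(Δp)² = 2.6490 − (0.0000)² = 2.6490.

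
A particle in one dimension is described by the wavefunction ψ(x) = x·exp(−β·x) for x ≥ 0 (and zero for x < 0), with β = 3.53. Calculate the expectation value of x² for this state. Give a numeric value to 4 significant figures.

0.2408

⟨x²⟩ = ∫ x²·|ψ|² dx / ∫|ψ|² dx (integrals over the domain).
Every integrand reduces to terms xʲ·e^(−2βx) on [0, ∞); use ∫₀^∞ xʲ·e^(−2βx) dx = j!/(2β)^(j+1).
State is unnormalized: ∫|ψ|² dx = 0.0056835, and ∫ψ*·x²·ψ dx = 0.0013683, so ⟨x²⟩ = 0.0013683 / 0.0056835.
⟨x²⟩ = 0.24075.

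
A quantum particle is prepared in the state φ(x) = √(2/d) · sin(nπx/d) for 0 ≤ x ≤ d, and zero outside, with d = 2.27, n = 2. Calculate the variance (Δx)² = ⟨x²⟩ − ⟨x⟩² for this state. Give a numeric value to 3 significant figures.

Compute ⟨x⟩ and ⟨x²⟩ separately, then (Δx)² = ⟨x²⟩ − ⟨x⟩².
With sin²θ = (1 − cos2θ)/2 on 0 ≤ x ≤ d: ∫sin²(nπx/d) dx = d/2, ∫x·sin²(nπx/d) dx = d²/4, ∫x²·sin²(nπx/d) dx = d³·(1/6 − 1/(4n²π²)); higher powers xᵏ the same way, integrating xᵏ·cos(2nπx/d) by parts.
⟨x⟩ = 1.1350 and ⟨x²⟩ = 1.6524.
(Δx)² = 1.6524 − (1.1350)² = 0.36415.

0.364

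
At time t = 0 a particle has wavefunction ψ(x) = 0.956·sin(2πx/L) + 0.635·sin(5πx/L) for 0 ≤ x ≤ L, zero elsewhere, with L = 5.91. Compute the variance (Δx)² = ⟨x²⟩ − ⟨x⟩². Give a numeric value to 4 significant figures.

2.572

Compute ⟨x⟩ and ⟨x²⟩ separately, then (Δx)² = ⟨x²⟩ − ⟨x⟩².
On 0 ≤ x ≤ L (j ≠ l): ∫sin²(jπx/L) dx = L/2, ∫sin(jπx/L)·sin(lπx/L) dx = 0; diagonal moments ∫x·sin²(jπx/L) dx = L²/4, ∫x²·sin²(jπx/L) dx = L³·(1/6 − 1/(4j²π²)); cross terms ∫x·sin(jπx/L)·sin(lπx/L) dx = 0 for j + l even and −4jlL²/(π²(j² − l²)²) for j + l odd, ∫x²·sin(jπx/L)·sin(lπx/L) dx = (−1)^(j+l)·4jlL³/(π²(j² − l²)²); higher powers the same way via product-to-sum and parts.
Normalization: ∫|ψ|² dx = 3.8922.
⟨x⟩ = 2.8549 and ⟨x²⟩ = 10.722.
(Δx)² = 10.722 − (2.8549)² = 2.5720.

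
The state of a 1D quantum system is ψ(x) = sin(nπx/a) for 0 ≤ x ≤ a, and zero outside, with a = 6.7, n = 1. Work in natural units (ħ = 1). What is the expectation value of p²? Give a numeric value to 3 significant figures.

p² ψ = −ħ² d²ψ/dx²; ⟨p²⟩ = −ħ² ∫ ψ*·ψ'' dx / ∫|ψ|² dx.
d/dx sin(nπx/a) = (nπ/a)·cos(nπx/a) and d²/dx² sin(nπx/a) = −(nπ/a)²·sin(nπx/a); on 0 ≤ x ≤ a, ∫sin²(nπx/a) dx = a/2 and ∫sin(nπx/a)·cos(nπx/a) dx = 0.
State is unnormalized: ∫|ψ|² dx = 3.3500, and ∫ψ*·(−ħ² ψ'') dx = 0.73654, so ⟨p²⟩ = 0.73654 / 3.3500.
⟨p²⟩ = 0.21986.

0.220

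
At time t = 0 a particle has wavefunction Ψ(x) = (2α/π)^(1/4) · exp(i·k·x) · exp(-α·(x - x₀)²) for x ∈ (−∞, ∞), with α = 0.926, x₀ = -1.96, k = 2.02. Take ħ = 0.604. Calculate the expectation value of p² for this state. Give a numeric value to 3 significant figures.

p² Ψ = −ħ² d²Ψ/dx²; ⟨p²⟩ = −ħ² ∫ Ψ*·Ψ'' dx.
Gaussian moments (u = x − x₀): ∫u^(2j)·e^(−2αu²) du = (2j−1)!!/(4α)^j · √(π/(2α)), odd powers integrate to 0; here √(π/(2α)) = 1.3024. Derivatives: Ψ′ = (ik − 2αu)·Ψ, Ψ″ = ((ik − 2αu)² − 2α)·Ψ; the odd-in-u pieces drop out.
⟨p²⟩ = 1.8264.

1.83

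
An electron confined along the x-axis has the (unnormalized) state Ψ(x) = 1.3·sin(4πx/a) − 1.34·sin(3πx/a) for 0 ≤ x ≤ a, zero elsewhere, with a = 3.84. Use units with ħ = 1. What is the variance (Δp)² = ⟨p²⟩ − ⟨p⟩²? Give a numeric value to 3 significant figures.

Compute ⟨p⟩ and ⟨p²⟩ separately; (Δp)² = ⟨p²⟩ − ⟨p⟩².
d²/dx² sin(jπx/a) = −(jπ/a)²·sin(jπx/a); on 0 ≤ x ≤ a, ∫sin²(jπx/a) dx = a/2 and ∫sin(jπx/a)·sin(lπx/a) dx = 0 for j ≠ l, so only diagonal terms survive in ∫|Ψ|² and ∫Ψ·Ψ″; ∫Ψ·Ψ′ dx = [Ψ²/2] between the walls = 0.
Normalization: ∫|Ψ|² dx = 6.6924.
⟨p⟩ = 0.0000 and ⟨p²⟩ = 8.2956.
(Δp)² = 8.2956 − (0.0000)² = 8.2956.

8.30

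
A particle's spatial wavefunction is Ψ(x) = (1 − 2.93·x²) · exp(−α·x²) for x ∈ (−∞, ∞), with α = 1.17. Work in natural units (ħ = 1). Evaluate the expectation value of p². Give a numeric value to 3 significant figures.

6.33

p² Ψ = −ħ² d²Ψ/dx²; ⟨p²⟩ = −ħ² ∫ Ψ*·Ψ'' dx / ∫|Ψ|² dx.
Expand each integrand as polynomial × e^(−2αx²) and use ∫x^(2j)·e^(−2αx²) dx = (2j−1)!!/(4α)^j · √(π/(2α)), odd powers → 0; here √(π/(2α)) = 1.1587. Differentiate with the product rule, d/dx e^(−αx²) = −2αx·e^(−αx²).
State is unnormalized: ∫|Ψ|² dx = 1.0703, and ∫Ψ*·(−ħ² Ψ'') dx = 6.7727, so ⟨p²⟩ = 6.7727 / 1.0703.
⟨p²⟩ = 6.3277.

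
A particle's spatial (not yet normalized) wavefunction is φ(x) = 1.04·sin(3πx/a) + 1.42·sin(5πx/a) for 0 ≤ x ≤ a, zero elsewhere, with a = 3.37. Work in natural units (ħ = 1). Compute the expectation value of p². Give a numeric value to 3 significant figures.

16.9

p² φ = −ħ² d²φ/dx²; ⟨p²⟩ = −ħ² ∫ φ*·φ'' dx / ∫|φ|² dx.
d²/dx² sin(jπx/a) = −(jπ/a)²·sin(jπx/a); on 0 ≤ x ≤ a, ∫sin²(jπx/a) dx = a/2 and ∫sin(jπx/a)·sin(lπx/a) dx = 0 for j ≠ l, so only diagonal terms survive in ∫|φ|² and ∫φ·φ″; ∫φ·φ′ dx = [φ²/2] between the walls = 0.
State is unnormalized: ∫|φ|² dx = 5.2201, and ∫φ*·(−ħ² φ'') dx = 88.071, so ⟨p²⟩ = 88.071 / 5.2201.
⟨p²⟩ = 16.872.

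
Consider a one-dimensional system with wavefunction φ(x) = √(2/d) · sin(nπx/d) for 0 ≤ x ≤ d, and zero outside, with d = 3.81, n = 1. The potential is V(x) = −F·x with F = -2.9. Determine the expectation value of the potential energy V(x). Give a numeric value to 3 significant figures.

⟨V⟩ = ∫ V(x)·|φ|² dx.
With sin²θ = (1 − cos2θ)/2 on 0 ≤ x ≤ d: ∫sin²(nπx/d) dx = d/2, ∫x·sin²(nπx/d) dx = d²/4, ∫x²·sin²(nπx/d) dx = d³·(1/6 − 1/(4n²π²)); higher powers xᵏ the same way, integrating xᵏ·cos(2nπx/d) by parts.
⟨V⟩ = 5.5245.

5.52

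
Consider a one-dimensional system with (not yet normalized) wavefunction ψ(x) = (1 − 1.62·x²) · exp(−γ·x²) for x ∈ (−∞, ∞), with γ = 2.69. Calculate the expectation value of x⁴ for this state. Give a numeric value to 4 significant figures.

⟨x⁴⟩ = ∫ x⁴·|ψ|² dx / ∫|ψ|² dx (integrals over the domain).
Expand each integrand as polynomial × e^(−2γx²) and use ∫x^(2j)·e^(−2γx²) dx = (2j−1)!!/(4γ)^j · √(π/(2γ)), odd powers → 0; here √(π/(2γ)) = 0.76416.
State is unnormalized: ∫|ψ|² dx = 0.58602, and ∫ψ*·x⁴·ψ dx = 0.0056984, so ⟨x⁴⟩ = 0.0056984 / 0.58602.
⟨x⁴⟩ = 0.0097239.

0.009724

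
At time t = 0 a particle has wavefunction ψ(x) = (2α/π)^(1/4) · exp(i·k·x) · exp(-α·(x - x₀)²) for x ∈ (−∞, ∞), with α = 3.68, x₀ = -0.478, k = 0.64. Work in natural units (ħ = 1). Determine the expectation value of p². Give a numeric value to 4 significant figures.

4.090

p² ψ = −ħ² d²ψ/dx²; ⟨p²⟩ = −ħ² ∫ ψ*·ψ'' dx.
Gaussian moments (u = x − x₀): ∫u^(2j)·e^(−2αu²) du = (2j−1)!!/(4α)^j · √(π/(2α)), odd powers integrate to 0; here √(π/(2α)) = 0.65334. Derivatives: ψ′ = (ik − 2αu)·ψ, ψ″ = ((ik − 2αu)² − 2α)·ψ; the odd-in-u pieces drop out.
⟨p²⟩ = 4.0896.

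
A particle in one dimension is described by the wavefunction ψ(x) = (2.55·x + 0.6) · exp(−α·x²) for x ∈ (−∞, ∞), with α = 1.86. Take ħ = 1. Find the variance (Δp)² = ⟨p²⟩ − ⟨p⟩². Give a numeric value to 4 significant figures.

4.495

Compute ⟨p⟩ and ⟨p²⟩ separately; (Δp)² = ⟨p²⟩ − ⟨p⟩².
Expand each integrand as polynomial × e^(−2αx²) and use ∫x^(2j)·e^(−2αx²) dx = (2j−1)!!/(4α)^j · √(π/(2α)), odd powers → 0; here √(π/(2α)) = 0.91897. Differentiate with the product rule, d/dx e^(−αx²) = −2αx·e^(−αx²).
Normalization: ∫|ψ|² dx = 1.1340.
⟨p⟩ = 0.0000 and ⟨p²⟩ = 4.4947.
(Δp)² = 4.4947 − (0.0000)² = 4.4947.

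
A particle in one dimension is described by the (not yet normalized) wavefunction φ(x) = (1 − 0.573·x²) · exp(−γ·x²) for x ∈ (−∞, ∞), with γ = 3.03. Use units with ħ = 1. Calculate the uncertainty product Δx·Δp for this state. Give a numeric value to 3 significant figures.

0.500

Δx = √(⟨x²⟩−⟨x⟩²), Δp = √(⟨p²⟩−⟨p⟩²).
Expand each integrand as polynomial × e^(−2γx²) and use ∫x^(2j)·e^(−2γx²) dx = (2j−1)!!/(4γ)^j · √(π/(2γ)), odd powers → 0; here √(π/(2γ)) = 0.72001. Differentiate with the product rule, d/dx e^(−γx²) = −2γx·e^(−γx²).
Normalization: ∫|φ|² dx = 0.65676.
⟨x⟩ = 0.0000, ⟨x²⟩ = 0.067829 ⇒ Δx = 0.26044.
⟨p⟩ = 0.0000, ⟨p²⟩ = 3.6879 ⇒ Δp = 1.9204.
Δx·Δp = 0.50014.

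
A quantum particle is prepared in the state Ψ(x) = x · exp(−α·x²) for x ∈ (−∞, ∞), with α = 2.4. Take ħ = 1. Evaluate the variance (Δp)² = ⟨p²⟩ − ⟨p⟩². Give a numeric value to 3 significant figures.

7.20

Compute ⟨p⟩ and ⟨p²⟩ separately; (Δp)² = ⟨p²⟩ − ⟨p⟩².
Expand each integrand as polynomial × e^(−2αx²) and use ∫x^(2j)·e^(−2αx²) dx = (2j−1)!!/(4α)^j · √(π/(2α)), odd powers → 0; here √(π/(2α)) = 0.80901. Differentiate with the product rule, d/dx e^(−αx²) = −2αx·e^(−αx²).
Normalization: ∫|Ψ|² dx = 0.084272.
⟨p⟩ = 0.0000 and ⟨p²⟩ = 7.2000.
(Δp)² = 7.2000 − (0.0000)² = 7.2000.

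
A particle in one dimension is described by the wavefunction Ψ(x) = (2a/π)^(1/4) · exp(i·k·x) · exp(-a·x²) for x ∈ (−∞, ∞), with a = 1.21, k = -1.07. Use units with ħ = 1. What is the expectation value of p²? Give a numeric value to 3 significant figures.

p² Ψ = −ħ² d²Ψ/dx²; ⟨p²⟩ = −ħ² ∫ Ψ*·Ψ'' dx.
Gaussian moments: ∫x^(2j)·e^(−2ax²) dx = (2j−1)!!/(4a)^j · √(π/(2a)), odd powers integrate to 0; here √(π/(2a)) = 1.1394. Derivatives: Ψ′ = (ik − 2ax)·Ψ, Ψ″ = ((ik − 2ax)² − 2a)·Ψ; the odd-in-x pieces drop out.
⟨p²⟩ = 2.3549.

2.35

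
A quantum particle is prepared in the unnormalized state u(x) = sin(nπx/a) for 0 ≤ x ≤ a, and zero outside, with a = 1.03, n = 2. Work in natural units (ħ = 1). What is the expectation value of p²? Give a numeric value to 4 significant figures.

37.21

p² u = −ħ² d²u/dx²; ⟨p²⟩ = −ħ² ∫ u*·u'' dx / ∫|u|² dx.
d/dx sin(nπx/a) = (nπ/a)·cos(nπx/a) and d²/dx² sin(nπx/a) = −(nπ/a)²·sin(nπx/a); on 0 ≤ x ≤ a, ∫sin²(nπx/a) dx = a/2 and ∫sin(nπx/a)·cos(nπx/a) dx = 0.
State is unnormalized: ∫|u|² dx = 0.51500, and ∫u*·(−ħ² u'') dx = 19.164, so ⟨p²⟩ = 19.164 / 0.51500.
⟨p²⟩ = 37.212.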